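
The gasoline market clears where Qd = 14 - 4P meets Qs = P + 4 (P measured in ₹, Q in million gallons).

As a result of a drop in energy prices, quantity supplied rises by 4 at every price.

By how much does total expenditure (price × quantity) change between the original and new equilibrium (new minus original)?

-0.96

Before the shock: 14 - 4P = P + 4 ⇒ 10 = 5P ⇒ P = 2, Q = 6.
With the change applied: demand Qd = 14 - 4P, supply Qs = P + 8.
Setting them equal: 14 - 4P = P + 8 → 6 = 5P, so P = 1.2 and Q = 9.2.
Expenditure moves from 2×6 = 12 to 1.2×9.2 = 11.04; change = -0.96.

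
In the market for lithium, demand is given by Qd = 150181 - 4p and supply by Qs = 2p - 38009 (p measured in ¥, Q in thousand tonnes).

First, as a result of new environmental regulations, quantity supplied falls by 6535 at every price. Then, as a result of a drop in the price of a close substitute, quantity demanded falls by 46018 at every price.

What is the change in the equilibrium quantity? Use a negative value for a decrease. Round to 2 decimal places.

Before the shock: 150181 - 4p = 2p - 38009 ⇒ 188190 = 6p ⇒ p = 31365, Q = 24721.
The shock moves the curves to Qd = 104163 - 4p and Qs = 2p - 44544.
Clearing the new market: 104163 - 4p = 2p - 44544, so p = 24784.5 and Q = 5025.
ΔQ = 5025 − 24721 = -19696.00.

-19696.00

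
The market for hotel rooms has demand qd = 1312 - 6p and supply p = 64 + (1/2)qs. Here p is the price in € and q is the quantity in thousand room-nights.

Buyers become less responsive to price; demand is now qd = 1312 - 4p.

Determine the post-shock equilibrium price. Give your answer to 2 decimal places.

Original equilibrium: 1312 - 6p = 2p - 128 gives 1440 = 8p, so p = 180 and q = 232.
The shock moves the curves to qd = 1312 - 4p and qs = 2p - 128.
Clearing the new market: 1312 - 4p = 2p - 128, so p = 240 and q = 352.

240.00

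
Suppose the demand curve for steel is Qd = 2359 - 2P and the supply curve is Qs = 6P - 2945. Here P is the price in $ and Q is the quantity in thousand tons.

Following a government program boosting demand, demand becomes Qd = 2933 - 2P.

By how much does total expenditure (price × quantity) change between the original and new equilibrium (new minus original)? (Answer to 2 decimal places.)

+390427.63

Original equilibrium: 2359 - 2P = 6P - 2945 gives 5304 = 8P, so P = 663 and Q = 1033.
The shock moves the curves to Qd = 2933 - 2P and Qs = 6P - 2945.
Clearing the new market: 2933 - 2P = 6P - 2945, so P = 734.75 and Q = 1463.5.
Expenditure moves from 663×1033 = 684879 to 734.75×1463.5 = 1075306.625; change = +390427.63.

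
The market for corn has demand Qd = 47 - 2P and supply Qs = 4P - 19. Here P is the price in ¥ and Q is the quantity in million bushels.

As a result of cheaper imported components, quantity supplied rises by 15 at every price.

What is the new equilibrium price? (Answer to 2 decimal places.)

8.50

Before the shock: 47 - 2P = 4P - 19 ⇒ 66 = 6P ⇒ P = 11, Q = 25.
After the shift, demand is Qd = 47 - 2P and supply is Qs = 4P - 4.
Equate the new curves: 47 - 2P = 4P - 4, giving 51 = 6P, P = 8.5, Q = 30.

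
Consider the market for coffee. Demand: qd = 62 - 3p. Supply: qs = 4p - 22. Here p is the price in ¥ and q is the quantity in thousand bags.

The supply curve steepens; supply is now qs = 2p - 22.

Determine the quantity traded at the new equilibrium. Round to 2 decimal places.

11.60

Initially, 62 - 3p = 4p - 22, so 84 = 7p and p = 12, q = 26.
The shock moves the curves to qd = 62 - 3p and qs = 2p - 22.
Equate the new curves: 62 - 3p = 2p - 22, giving 84 = 5p, p = 16.8, q = 11.6.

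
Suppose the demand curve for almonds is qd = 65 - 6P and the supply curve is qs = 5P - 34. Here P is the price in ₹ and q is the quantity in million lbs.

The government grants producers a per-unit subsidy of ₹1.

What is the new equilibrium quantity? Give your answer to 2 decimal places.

13.73

Solve the original market: 65 - 6P = 5P - 34, hence P = 9 and q = 11.
Since sellers receive the price plus the subsidy, the effective supply curve becomes qs = 5P - 29.
Setting them equal: 65 - 6P = 5P - 29 → 94 = 11P, so P = 94/11 ≈ 8.5455 and q = 151/11 ≈ 13.7273.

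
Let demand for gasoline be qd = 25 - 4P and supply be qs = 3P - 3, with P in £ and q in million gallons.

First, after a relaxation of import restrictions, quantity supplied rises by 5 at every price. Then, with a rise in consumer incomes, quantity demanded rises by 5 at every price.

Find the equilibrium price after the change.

Before the shock: 25 - 4P = 3P - 3 ⇒ 28 = 7P ⇒ P = 4, q = 9.
The shock moves the curves to qd = 30 - 4P and qs = 3P + 2.
Equate the new curves: 30 - 4P = 3P + 2, giving 28 = 7P, P = 4, q = 14.

4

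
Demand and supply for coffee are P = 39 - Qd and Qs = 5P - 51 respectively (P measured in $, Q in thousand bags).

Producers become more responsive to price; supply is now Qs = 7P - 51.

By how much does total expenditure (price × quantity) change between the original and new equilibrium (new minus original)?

-47.8125

Solve the original market: 39 - P = 5P - 51, hence P = 15 and Q = 24.
With the change applied: demand Qd = 39 - P, supply Qs = 7P - 51.
Setting them equal: 39 - P = 7P - 51 → 90 = 8P, so P = 11.25 and Q = 27.75.
Expenditure moves from 15×24 = 360 to 11.25×27.75 = 312.1875; change = -47.8125.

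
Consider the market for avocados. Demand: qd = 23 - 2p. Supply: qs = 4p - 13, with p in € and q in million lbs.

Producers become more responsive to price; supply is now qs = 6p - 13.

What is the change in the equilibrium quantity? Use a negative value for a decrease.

+3

Original equilibrium: 23 - 2p = 4p - 13 gives 36 = 6p, so p = 6 and q = 11.
The new curves are qd = 23 - 2p (demand) and qs = 6p - 13 (supply).
Equate the new curves: 23 - 2p = 6p - 13, giving 36 = 8p, p = 4.5, q = 14.
Δq = 14 − 11 = +3.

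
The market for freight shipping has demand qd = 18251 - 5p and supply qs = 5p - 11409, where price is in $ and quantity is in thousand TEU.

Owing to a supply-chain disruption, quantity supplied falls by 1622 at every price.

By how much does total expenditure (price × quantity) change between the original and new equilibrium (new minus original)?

-1982084

Initially, 18251 - 5p = 5p - 11409, so 29660 = 10p and p = 2966, q = 3421.
With the change applied: demand qd = 18251 - 5p, supply qs = 5p - 13031.
Equate the new curves: 18251 - 5p = 5p - 13031, giving 31282 = 10p, p = 3128.2, q = 2610.
Expenditure moves from 2966×3421 = 10146686 to 3128.2×2610 = 8164602; change = -1982084.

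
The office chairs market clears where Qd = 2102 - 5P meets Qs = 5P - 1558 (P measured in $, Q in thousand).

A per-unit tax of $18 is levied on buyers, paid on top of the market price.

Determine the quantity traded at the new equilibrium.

227

Original equilibrium: 2102 - 5P = 5P - 1558 gives 3660 = 10P, so P = 366 and Q = 272.
Since buyers pay the price plus the tax, the effective demand curve becomes Qd = 2012 - 5P.
Clearing the new market: 2012 - 5P = 5P - 1558, so P = 357 and Q = 227.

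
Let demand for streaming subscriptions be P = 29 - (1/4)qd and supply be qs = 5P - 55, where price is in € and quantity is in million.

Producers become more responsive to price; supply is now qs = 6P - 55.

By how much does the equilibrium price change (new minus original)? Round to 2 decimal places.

-1.90

Original equilibrium: 116 - 4P = 5P - 55 gives 171 = 9P, so P = 19 and q = 40.
After the shift, demand is qd = 116 - 4P and supply is qs = 6P - 55.
New equilibrium: 116 - 4P = 6P - 55 ⇒ 171 = 10P ⇒ P = 17.1, q = 47.6.
ΔP = 17.1 − 19 = -1.90.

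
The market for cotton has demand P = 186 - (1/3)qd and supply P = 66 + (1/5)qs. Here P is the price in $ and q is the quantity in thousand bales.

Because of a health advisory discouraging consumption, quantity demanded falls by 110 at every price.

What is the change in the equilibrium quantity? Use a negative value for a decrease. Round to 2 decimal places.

Original equilibrium: 558 - 3P = 5P - 330 gives 888 = 8P, so P = 111 and q = 225.
With the change applied: demand qd = 448 - 3P, supply qs = 5P - 330.
Setting them equal: 448 - 3P = 5P - 330 → 778 = 8P, so P = 97.25 and q = 156.25.
Δq = 156.25 − 225 = -68.75.

-68.75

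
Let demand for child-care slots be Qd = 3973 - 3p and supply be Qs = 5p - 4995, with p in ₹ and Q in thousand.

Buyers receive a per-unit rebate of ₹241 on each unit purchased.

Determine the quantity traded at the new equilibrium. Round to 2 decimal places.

1061.88

Original equilibrium: 3973 - 3p = 5p - 4995 gives 8968 = 8p, so p = 1121 and Q = 610.
Since buyers' out-of-pocket price is the market price minus the rebate, the effective demand curve becomes Qd = 4696 - 3p.
New equilibrium: 4696 - 3p = 5p - 4995 ⇒ 9691 = 8p ⇒ p = 1211.375, Q = 1061.875.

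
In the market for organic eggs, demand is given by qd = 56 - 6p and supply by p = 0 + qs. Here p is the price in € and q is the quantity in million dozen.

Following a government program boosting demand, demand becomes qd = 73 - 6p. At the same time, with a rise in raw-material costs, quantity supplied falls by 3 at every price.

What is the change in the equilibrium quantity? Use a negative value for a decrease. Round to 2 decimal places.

-0.14

Initially, 56 - 6p = p, so 56 = 7p and p = 8, q = 8.
The new curves are qd = 73 - 6p (demand) and qs = p - 3 (supply).
Setting them equal: 73 - 6p = p - 3 → 76 = 7p, so p = 76/7 ≈ 10.8571 and q = 55/7 ≈ 7.8571.
Δq = 7.8571 − 8 = -0.14.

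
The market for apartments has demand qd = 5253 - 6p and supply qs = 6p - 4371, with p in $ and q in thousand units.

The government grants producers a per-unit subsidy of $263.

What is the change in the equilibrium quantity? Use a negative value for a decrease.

Solve the original market: 5253 - 6p = 6p - 4371, hence p = 802 and q = 441.
Since sellers receive the price plus the subsidy, the effective supply curve becomes qs = 6p - 2793.
Equate the new curves: 5253 - 6p = 6p - 2793, giving 8046 = 12p, p = 670.5, q = 1230.
Δq = 1230 − 441 = +789.

+789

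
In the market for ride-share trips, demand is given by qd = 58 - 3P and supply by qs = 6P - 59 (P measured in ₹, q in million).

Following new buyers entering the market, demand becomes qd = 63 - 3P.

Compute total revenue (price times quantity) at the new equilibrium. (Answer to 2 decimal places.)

302.74

Initially, 58 - 3P = 6P - 59, so 117 = 9P and P = 13, q = 19.
With the change applied: demand qd = 63 - 3P, supply qs = 6P - 59.
Clearing the new market: 63 - 3P = 6P - 59, so P = 122/9 ≈ 13.5556 and q = 67/3 ≈ 22.3333.
New expenditure = 13.5556 × 22.3333 = 302.74.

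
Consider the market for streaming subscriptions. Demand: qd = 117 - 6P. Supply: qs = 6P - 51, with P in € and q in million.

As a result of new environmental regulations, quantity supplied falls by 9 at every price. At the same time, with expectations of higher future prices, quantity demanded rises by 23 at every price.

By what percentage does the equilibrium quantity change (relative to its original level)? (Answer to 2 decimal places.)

Solve the original market: 117 - 6P = 6P - 51, hence P = 14 and q = 33.
With the change applied: demand qd = 140 - 6P, supply qs = 6P - 60.
Clearing the new market: 140 - 6P = 6P - 60, so P = 50/3 ≈ 16.6667 and q = 40.
%Δq = (40 − 33) / 33 × 100 = +21.21%.

+21.21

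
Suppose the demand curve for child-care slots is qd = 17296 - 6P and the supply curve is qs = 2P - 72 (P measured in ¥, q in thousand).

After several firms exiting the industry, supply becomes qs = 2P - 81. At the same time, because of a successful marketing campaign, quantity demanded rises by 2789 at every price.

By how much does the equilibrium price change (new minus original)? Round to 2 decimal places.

+349.75

Initially, 17296 - 6P = 2P - 72, so 17368 = 8P and P = 2171, q = 4270.
With the change applied: demand qd = 20085 - 6P, supply qs = 2P - 81.
Clearing the new market: 20085 - 6P = 2P - 81, so P = 2520.75 and q = 4960.5.
ΔP = 2520.75 − 2171 = +349.75.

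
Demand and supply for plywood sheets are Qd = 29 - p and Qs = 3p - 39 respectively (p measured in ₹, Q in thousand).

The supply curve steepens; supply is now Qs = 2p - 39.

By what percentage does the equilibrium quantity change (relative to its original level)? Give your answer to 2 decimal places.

-47.22

Original equilibrium: 29 - p = 3p - 39 gives 68 = 4p, so p = 17 and Q = 12.
The new curves are Qd = 29 - p (demand) and Qs = 2p - 39 (supply).
Setting them equal: 29 - p = 2p - 39 → 68 = 3p, so p = 68/3 ≈ 22.6667 and Q = 19/3 ≈ 6.3333.
%ΔQ = (6.3333 − 12) / 12 × 100 = -47.22%.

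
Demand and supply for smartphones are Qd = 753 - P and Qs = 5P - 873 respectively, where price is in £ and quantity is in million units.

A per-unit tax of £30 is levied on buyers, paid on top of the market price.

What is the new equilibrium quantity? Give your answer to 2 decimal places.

Original equilibrium: 753 - P = 5P - 873 gives 1626 = 6P, so P = 271 and Q = 482.
Since buyers pay the price plus the tax, the effective demand curve becomes Qd = 723 - P.
Clearing the new market: 723 - P = 5P - 873, so P = 266 and Q = 457.

457.00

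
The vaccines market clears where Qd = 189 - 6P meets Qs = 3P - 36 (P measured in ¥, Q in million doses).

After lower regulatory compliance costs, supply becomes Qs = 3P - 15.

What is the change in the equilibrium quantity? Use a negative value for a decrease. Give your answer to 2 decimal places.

Original equilibrium: 189 - 6P = 3P - 36 gives 225 = 9P, so P = 25 and Q = 39.
The shock moves the curves to Qd = 189 - 6P and Qs = 3P - 15.
New equilibrium: 189 - 6P = 3P - 15 ⇒ 204 = 9P ⇒ P = 68/3 ≈ 22.6667, Q = 53.
ΔQ = 53 − 39 = +14.00.

+14.00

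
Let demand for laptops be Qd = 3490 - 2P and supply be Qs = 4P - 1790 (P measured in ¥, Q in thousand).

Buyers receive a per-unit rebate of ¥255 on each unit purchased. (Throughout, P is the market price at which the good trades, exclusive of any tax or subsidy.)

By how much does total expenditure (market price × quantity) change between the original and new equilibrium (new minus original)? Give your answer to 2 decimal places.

Initially, 3490 - 2P = 4P - 1790, so 5280 = 6P and P = 880, Q = 1730.
Since buyers' out-of-pocket price is the market price minus the rebate, the effective demand curve becomes Qd = 4000 - 2P.
Clearing the new market: 4000 - 2P = 4P - 1790, so P = 965 and Q = 2070.
Expenditure moves from 880×1730 = 1522400 to 965×2070 = 1997550; change = +475150.00.

+475150.00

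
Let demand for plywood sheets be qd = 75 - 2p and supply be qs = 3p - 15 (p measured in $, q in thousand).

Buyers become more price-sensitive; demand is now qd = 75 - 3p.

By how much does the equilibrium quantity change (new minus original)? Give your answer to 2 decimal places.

Initially, 75 - 2p = 3p - 15, so 90 = 5p and p = 18, q = 39.
With the change applied: demand qd = 75 - 3p, supply qs = 3p - 15.
Setting them equal: 75 - 3p = 3p - 15 → 90 = 6p, so p = 15 and q = 30.
Δq = 30 − 39 = -9.00.

-9.00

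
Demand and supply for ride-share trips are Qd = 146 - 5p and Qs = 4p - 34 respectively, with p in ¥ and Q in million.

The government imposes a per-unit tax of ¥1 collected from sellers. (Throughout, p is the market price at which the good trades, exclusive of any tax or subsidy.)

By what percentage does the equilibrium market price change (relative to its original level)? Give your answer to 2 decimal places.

+2.22

Initially, 146 - 5p = 4p - 34, so 180 = 9p and p = 20, Q = 46.
Since sellers keep the price net of the tax, the effective supply curve becomes Qs = 4p - 38.
New equilibrium: 146 - 5p = 4p - 38 ⇒ 184 = 9p ⇒ p = 184/9 ≈ 20.4444, Q = 394/9 ≈ 43.7778.
%Δp = (20.4444 − 20) / 20 × 100 = +2.22%.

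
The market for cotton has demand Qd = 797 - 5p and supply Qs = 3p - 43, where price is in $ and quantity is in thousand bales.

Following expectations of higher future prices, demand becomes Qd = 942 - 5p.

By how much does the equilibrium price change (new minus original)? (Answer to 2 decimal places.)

+18.13

Initially, 797 - 5p = 3p - 43, so 840 = 8p and p = 105, Q = 272.
After the shift, demand is Qd = 942 - 5p and supply is Qs = 3p - 43.
New equilibrium: 942 - 5p = 3p - 43 ⇒ 985 = 8p ⇒ p = 123.125, Q = 326.375.
Δp = 123.125 − 105 = +18.13.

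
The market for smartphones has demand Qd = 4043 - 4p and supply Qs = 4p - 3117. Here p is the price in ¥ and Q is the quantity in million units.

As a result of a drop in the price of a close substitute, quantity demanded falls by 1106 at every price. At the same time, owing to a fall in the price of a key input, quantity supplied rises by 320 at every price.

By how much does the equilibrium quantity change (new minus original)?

Original equilibrium: 4043 - 4p = 4p - 3117 gives 7160 = 8p, so p = 895 and Q = 463.
With the change applied: demand Qd = 2937 - 4p, supply Qs = 4p - 2797.
Equate the new curves: 2937 - 4p = 4p - 2797, giving 5734 = 8p, p = 716.75, Q = 70.
ΔQ = 70 − 463 = -393.

-393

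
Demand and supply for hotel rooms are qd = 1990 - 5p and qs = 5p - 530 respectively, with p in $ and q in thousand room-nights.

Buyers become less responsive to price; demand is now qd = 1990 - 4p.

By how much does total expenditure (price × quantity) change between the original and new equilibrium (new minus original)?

Before the shock: 1990 - 5p = 5p - 530 ⇒ 2520 = 10p ⇒ p = 252, q = 730.
The shock moves the curves to qd = 1990 - 4p and qs = 5p - 530.
Setting them equal: 1990 - 4p = 5p - 530 → 2520 = 9p, so p = 280 and q = 870.
Expenditure moves from 252×730 = 183960 to 280×870 = 243600; change = +59640.

+59640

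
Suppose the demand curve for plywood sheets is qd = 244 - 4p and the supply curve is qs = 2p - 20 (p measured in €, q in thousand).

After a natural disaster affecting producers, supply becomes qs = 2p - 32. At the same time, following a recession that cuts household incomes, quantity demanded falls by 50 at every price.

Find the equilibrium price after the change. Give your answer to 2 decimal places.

Before the shock: 244 - 4p = 2p - 20 ⇒ 264 = 6p ⇒ p = 44, q = 68.
With the change applied: demand qd = 194 - 4p, supply qs = 2p - 32.
Setting them equal: 194 - 4p = 2p - 32 → 226 = 6p, so p = 113/3 ≈ 37.6667 and q = 130/3 ≈ 43.3333.

37.67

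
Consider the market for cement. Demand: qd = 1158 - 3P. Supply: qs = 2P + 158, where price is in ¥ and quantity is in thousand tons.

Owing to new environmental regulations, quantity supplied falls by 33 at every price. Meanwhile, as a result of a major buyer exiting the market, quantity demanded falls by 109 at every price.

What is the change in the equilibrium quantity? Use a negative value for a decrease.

Initially, 1158 - 3P = 2P + 158, so 1000 = 5P and P = 200, q = 558.
The shock moves the curves to qd = 1049 - 3P and qs = 2P + 125.
Setting them equal: 1049 - 3P = 2P + 125 → 924 = 5P, so P = 184.8 and q = 494.6.
Δq = 494.6 − 558 = -63.4.

-63.4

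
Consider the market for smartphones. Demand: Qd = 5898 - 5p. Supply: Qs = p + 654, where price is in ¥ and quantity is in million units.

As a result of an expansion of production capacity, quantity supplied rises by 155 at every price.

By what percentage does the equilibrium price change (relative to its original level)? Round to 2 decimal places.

-2.96

Before the shock: 5898 - 5p = p + 654 ⇒ 5244 = 6p ⇒ p = 874, Q = 1528.
The shock moves the curves to Qd = 5898 - 5p and Qs = p + 809.
Setting them equal: 5898 - 5p = p + 809 → 5089 = 6p, so p = 5089/6 ≈ 848.1667 and Q = 9943/6 ≈ 1657.1667.
%Δp = (848.1667 − 874) / 874 × 100 = -2.96%.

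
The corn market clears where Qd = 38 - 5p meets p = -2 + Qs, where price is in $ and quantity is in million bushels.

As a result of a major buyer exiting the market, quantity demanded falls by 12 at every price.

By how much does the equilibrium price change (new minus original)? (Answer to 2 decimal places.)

-2.00

Original equilibrium: 38 - 5p = p + 2 gives 36 = 6p, so p = 6 and Q = 8.
After the shift, demand is Qd = 26 - 5p and supply is Qs = p + 2.
Equate the new curves: 26 - 5p = p + 2, giving 24 = 6p, p = 4, Q = 6.
Δp = 4 − 6 = -2.00.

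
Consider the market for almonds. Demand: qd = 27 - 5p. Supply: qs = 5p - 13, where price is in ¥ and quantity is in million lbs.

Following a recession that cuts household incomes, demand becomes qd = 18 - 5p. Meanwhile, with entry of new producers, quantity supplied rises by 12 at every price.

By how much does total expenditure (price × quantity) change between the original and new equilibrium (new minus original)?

-11.85

Before the shock: 27 - 5p = 5p - 13 ⇒ 40 = 10p ⇒ p = 4, q = 7.
The new curves are qd = 18 - 5p (demand) and qs = 5p - 1 (supply).
Clearing the new market: 18 - 5p = 5p - 1, so p = 1.9 and q = 8.5.
Expenditure moves from 4×7 = 28 to 1.9×8.5 = 16.15; change = -11.85.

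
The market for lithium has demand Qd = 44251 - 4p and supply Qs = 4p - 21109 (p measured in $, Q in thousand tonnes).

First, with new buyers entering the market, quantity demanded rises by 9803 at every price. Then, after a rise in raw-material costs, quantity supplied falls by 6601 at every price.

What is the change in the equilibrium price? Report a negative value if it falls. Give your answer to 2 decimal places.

+2050.50

Before the shock: 44251 - 4p = 4p - 21109 ⇒ 65360 = 8p ⇒ p = 8170, Q = 11571.
With the change applied: demand Qd = 54054 - 4p, supply Qs = 4p - 27710.
Equate the new curves: 54054 - 4p = 4p - 27710, giving 81764 = 8p, p = 10220.5, Q = 13172.
Δp = 10220.5 − 8170 = +2050.50.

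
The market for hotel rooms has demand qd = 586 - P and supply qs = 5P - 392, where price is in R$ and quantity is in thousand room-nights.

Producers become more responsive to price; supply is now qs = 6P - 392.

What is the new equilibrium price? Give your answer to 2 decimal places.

Solve the original market: 586 - P = 5P - 392, hence P = 163 and q = 423.
The shock moves the curves to qd = 586 - P and qs = 6P - 392.
Setting them equal: 586 - P = 6P - 392 → 978 = 7P, so P = 978/7 ≈ 139.7143 and q = 3124/7 ≈ 446.2857.

139.71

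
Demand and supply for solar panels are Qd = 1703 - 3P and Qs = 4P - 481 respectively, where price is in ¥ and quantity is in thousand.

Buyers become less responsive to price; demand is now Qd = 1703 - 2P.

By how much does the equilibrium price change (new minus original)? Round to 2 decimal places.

Original equilibrium: 1703 - 3P = 4P - 481 gives 2184 = 7P, so P = 312 and Q = 767.
The shock moves the curves to Qd = 1703 - 2P and Qs = 4P - 481.
New equilibrium: 1703 - 2P = 4P - 481 ⇒ 2184 = 6P ⇒ P = 364, Q = 975.
ΔP = 364 − 312 = +52.00.

+52.00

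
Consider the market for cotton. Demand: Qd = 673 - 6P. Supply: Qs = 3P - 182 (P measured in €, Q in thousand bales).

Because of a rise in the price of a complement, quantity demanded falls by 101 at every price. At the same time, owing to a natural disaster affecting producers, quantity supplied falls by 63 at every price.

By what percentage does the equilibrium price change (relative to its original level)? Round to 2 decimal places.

Solve the original market: 673 - 6P = 3P - 182, hence P = 95 and Q = 103.
With the change applied: demand Qd = 572 - 6P, supply Qs = 3P - 245.
New equilibrium: 572 - 6P = 3P - 245 ⇒ 817 = 9P ⇒ P = 817/9 ≈ 90.7778, Q = 82/3 ≈ 27.3333.
%ΔP = (90.7778 − 95) / 95 × 100 = -4.44%.

-4.44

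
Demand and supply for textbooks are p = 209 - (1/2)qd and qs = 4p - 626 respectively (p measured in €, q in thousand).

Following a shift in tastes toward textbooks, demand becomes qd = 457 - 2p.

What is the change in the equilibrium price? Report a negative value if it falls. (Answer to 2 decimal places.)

+6.50

Solve the original market: 418 - 2p = 4p - 626, hence p = 174 and q = 70.
After the shift, demand is qd = 457 - 2p and supply is qs = 4p - 626.
New equilibrium: 457 - 2p = 4p - 626 ⇒ 1083 = 6p ⇒ p = 180.5, q = 96.
Δp = 180.5 − 174 = +6.50.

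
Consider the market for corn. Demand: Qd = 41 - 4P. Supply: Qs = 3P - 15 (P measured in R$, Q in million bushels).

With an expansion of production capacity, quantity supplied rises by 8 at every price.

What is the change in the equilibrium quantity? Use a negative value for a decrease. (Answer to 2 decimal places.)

Initially, 41 - 4P = 3P - 15, so 56 = 7P and P = 8, Q = 9.
The shock moves the curves to Qd = 41 - 4P and Qs = 3P - 7.
New equilibrium: 41 - 4P = 3P - 7 ⇒ 48 = 7P ⇒ P = 48/7 ≈ 6.8571, Q = 95/7 ≈ 13.5714.
ΔQ = 13.5714 − 9 = +4.57.

+4.57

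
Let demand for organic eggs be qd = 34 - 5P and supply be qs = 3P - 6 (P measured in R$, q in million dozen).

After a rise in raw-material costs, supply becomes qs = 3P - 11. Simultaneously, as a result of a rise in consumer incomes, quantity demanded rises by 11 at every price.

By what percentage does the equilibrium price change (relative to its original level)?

+40

Initially, 34 - 5P = 3P - 6, so 40 = 8P and P = 5, q = 9.
The new curves are qd = 45 - 5P (demand) and qs = 3P - 11 (supply).
Clearing the new market: 45 - 5P = 3P - 11, so P = 7 and q = 10.
%ΔP = (7 − 5) / 5 × 100 = +40%.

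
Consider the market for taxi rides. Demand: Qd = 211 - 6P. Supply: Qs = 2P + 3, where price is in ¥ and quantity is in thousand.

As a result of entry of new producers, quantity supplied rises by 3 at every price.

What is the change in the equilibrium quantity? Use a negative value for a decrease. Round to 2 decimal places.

Original equilibrium: 211 - 6P = 2P + 3 gives 208 = 8P, so P = 26 and Q = 55.
After the shift, demand is Qd = 211 - 6P and supply is Qs = 2P + 6.
Clearing the new market: 211 - 6P = 2P + 6, so P = 25.625 and Q = 57.25.
ΔQ = 57.25 − 55 = +2.25.

+2.25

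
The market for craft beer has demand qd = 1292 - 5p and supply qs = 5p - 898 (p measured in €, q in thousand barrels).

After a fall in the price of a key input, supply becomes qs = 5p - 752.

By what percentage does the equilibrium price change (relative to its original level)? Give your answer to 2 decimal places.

-6.67

Original equilibrium: 1292 - 5p = 5p - 898 gives 2190 = 10p, so p = 219 and q = 197.
With the change applied: demand qd = 1292 - 5p, supply qs = 5p - 752.
Equate the new curves: 1292 - 5p = 5p - 752, giving 2044 = 10p, p = 204.4, q = 270.
%Δp = (204.4 − 219) / 219 × 100 = -6.67%.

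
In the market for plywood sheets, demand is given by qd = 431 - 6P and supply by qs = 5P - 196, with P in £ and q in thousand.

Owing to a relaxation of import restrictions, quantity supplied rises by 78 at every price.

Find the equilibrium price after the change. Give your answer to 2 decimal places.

Initially, 431 - 6P = 5P - 196, so 627 = 11P and P = 57, q = 89.
After the shift, demand is qd = 431 - 6P and supply is qs = 5P - 118.
Equate the new curves: 431 - 6P = 5P - 118, giving 549 = 11P, P = 549/11 ≈ 49.9091, q = 1447/11 ≈ 131.5455.

49.91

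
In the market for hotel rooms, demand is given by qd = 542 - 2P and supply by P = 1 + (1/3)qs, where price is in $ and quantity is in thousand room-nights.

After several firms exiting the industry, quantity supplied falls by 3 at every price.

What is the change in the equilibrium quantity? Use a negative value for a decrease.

-1.2

Solve the original market: 542 - 2P = 3P - 3, hence P = 109 and q = 324.
The new curves are qd = 542 - 2P (demand) and qs = 3P - 6 (supply).
Setting them equal: 542 - 2P = 3P - 6 → 548 = 5P, so P = 109.6 and q = 322.8.
Δq = 322.8 − 324 = -1.2.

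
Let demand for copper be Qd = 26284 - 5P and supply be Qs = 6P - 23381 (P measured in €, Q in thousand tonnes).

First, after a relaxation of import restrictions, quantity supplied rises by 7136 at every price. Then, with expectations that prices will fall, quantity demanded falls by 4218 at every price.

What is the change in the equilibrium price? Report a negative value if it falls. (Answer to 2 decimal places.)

-1032.18

Before the shock: 26284 - 5P = 6P - 23381 ⇒ 49665 = 11P ⇒ P = 4515, Q = 3709.
The new curves are Qd = 22066 - 5P (demand) and Qs = 6P - 16245 (supply).
Clearing the new market: 22066 - 5P = 6P - 16245, so P = 38311/11 ≈ 3482.8182 and Q = 51171/11 ≈ 4651.9091.
ΔP = 3482.8182 − 4515 = -1032.18.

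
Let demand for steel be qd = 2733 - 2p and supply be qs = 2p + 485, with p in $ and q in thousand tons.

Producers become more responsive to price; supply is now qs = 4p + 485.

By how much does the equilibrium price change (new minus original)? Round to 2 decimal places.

-187.33

Initially, 2733 - 2p = 2p + 485, so 2248 = 4p and p = 562, q = 1609.
The shock moves the curves to qd = 2733 - 2p and qs = 4p + 485.
Clearing the new market: 2733 - 2p = 4p + 485, so p = 1124/3 ≈ 374.6667 and q = 5951/3 ≈ 1983.6667.
Δp = 374.6667 − 562 = -187.33.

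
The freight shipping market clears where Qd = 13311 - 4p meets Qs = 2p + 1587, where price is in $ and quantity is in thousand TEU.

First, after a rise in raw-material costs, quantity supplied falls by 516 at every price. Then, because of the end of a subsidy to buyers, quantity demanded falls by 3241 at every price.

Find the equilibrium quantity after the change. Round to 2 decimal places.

Original equilibrium: 13311 - 4p = 2p + 1587 gives 11724 = 6p, so p = 1954 and Q = 5495.
The shock moves the curves to Qd = 10070 - 4p and Qs = 2p + 1071.
Setting them equal: 10070 - 4p = 2p + 1071 → 8999 = 6p, so p = 8999/6 ≈ 1499.8333 and Q = 12212/3 ≈ 4070.6667.

4070.67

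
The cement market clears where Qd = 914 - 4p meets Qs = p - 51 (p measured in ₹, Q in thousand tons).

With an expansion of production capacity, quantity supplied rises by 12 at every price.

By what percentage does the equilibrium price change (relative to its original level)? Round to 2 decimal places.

-1.24

Initially, 914 - 4p = p - 51, so 965 = 5p and p = 193, Q = 142.
The new curves are Qd = 914 - 4p (demand) and Qs = p - 39 (supply).
New equilibrium: 914 - 4p = p - 39 ⇒ 953 = 5p ⇒ p = 190.6, Q = 151.6.
%Δp = (190.6 − 193) / 193 × 100 = -1.24%.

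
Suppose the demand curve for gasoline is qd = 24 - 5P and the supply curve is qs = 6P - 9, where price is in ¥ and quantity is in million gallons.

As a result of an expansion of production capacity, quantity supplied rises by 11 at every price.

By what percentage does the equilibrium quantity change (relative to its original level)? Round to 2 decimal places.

+55.56

Original equilibrium: 24 - 5P = 6P - 9 gives 33 = 11P, so P = 3 and q = 9.
With the change applied: demand qd = 24 - 5P, supply qs = 6P + 2.
New equilibrium: 24 - 5P = 6P + 2 ⇒ 22 = 11P ⇒ P = 2, q = 14.
%Δq = (14 − 9) / 9 × 100 = +55.56%.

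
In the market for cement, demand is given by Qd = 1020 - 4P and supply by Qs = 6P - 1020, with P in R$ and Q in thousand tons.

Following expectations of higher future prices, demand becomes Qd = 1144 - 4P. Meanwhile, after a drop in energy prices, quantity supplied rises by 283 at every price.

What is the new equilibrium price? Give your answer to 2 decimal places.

188.10

Solve the original market: 1020 - 4P = 6P - 1020, hence P = 204 and Q = 204.
With the change applied: demand Qd = 1144 - 4P, supply Qs = 6P - 737.
Setting them equal: 1144 - 4P = 6P - 737 → 1881 = 10P, so P = 188.1 and Q = 391.6.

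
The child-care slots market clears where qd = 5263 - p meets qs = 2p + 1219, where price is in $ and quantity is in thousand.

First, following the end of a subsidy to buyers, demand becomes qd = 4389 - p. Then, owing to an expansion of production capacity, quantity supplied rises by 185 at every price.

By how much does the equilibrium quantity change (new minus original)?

Solve the original market: 5263 - p = 2p + 1219, hence p = 1348 and q = 3915.
With the change applied: demand qd = 4389 - p, supply qs = 2p + 1404.
Clearing the new market: 4389 - p = 2p + 1404, so p = 995 and q = 3394.
Δq = 3394 − 3915 = -521.

-521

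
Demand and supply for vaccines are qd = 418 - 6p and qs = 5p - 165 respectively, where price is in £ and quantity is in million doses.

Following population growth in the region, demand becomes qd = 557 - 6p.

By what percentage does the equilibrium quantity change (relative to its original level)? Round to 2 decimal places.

Initially, 418 - 6p = 5p - 165, so 583 = 11p and p = 53, q = 100.
The shock moves the curves to qd = 557 - 6p and qs = 5p - 165.
Equate the new curves: 557 - 6p = 5p - 165, giving 722 = 11p, p = 722/11 ≈ 65.6364, q = 1795/11 ≈ 163.1818.
%Δq = (163.1818 − 100) / 100 × 100 = +63.18%.

+63.18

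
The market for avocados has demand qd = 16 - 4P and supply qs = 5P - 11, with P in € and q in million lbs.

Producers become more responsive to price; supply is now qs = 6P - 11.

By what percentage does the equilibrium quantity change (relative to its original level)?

+30

Solve the original market: 16 - 4P = 5P - 11, hence P = 3 and q = 4.
After the shift, demand is qd = 16 - 4P and supply is qs = 6P - 11.
Setting them equal: 16 - 4P = 6P - 11 → 27 = 10P, so P = 2.7 and q = 5.2.
%Δq = (5.2 − 4) / 4 × 100 = +30%.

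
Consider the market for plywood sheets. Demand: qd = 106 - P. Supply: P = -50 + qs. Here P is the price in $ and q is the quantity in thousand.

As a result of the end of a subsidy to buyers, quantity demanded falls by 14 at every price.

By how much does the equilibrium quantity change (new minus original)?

Before the shock: 106 - P = P + 50 ⇒ 56 = 2P ⇒ P = 28, q = 78.
After the shift, demand is qd = 92 - P and supply is qs = P + 50.
New equilibrium: 92 - P = P + 50 ⇒ 42 = 2P ⇒ P = 21, q = 71.
Δq = 71 − 78 = -7.

-7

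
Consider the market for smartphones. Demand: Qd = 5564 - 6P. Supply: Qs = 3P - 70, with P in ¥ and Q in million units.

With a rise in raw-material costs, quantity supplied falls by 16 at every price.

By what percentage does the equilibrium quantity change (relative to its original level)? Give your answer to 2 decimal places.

-0.59

Original equilibrium: 5564 - 6P = 3P - 70 gives 5634 = 9P, so P = 626 and Q = 1808.
After the shift, demand is Qd = 5564 - 6P and supply is Qs = 3P - 86.
New equilibrium: 5564 - 6P = 3P - 86 ⇒ 5650 = 9P ⇒ P = 5650/9 ≈ 627.7778, Q = 5392/3 ≈ 1797.3333.
%ΔQ = (1797.3333 − 1808) / 1808 × 100 = -0.59%.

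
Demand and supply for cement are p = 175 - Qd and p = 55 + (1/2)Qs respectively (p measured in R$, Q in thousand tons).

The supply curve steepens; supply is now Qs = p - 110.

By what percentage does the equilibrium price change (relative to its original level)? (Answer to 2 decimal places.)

+50.00

Solve the original market: 175 - p = 2p - 110, hence p = 95 and Q = 80.
After the shift, demand is Qd = 175 - p and supply is Qs = p - 110.
Setting them equal: 175 - p = p - 110 → 285 = 2p, so p = 142.5 and Q = 32.5.
%Δp = (142.5 − 95) / 95 × 100 = +50.00%.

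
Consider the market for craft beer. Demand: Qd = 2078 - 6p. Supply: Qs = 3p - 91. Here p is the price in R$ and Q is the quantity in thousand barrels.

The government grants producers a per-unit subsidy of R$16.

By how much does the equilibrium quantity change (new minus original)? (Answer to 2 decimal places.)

Before the shock: 2078 - 6p = 3p - 91 ⇒ 2169 = 9p ⇒ p = 241, Q = 632.
Since sellers receive the price plus the subsidy, the effective supply curve becomes Qs = 3p - 43.
Equate the new curves: 2078 - 6p = 3p - 43, giving 2121 = 9p, p = 707/3 ≈ 235.6667, Q = 664.
ΔQ = 664 − 632 = +32.00.

+32.00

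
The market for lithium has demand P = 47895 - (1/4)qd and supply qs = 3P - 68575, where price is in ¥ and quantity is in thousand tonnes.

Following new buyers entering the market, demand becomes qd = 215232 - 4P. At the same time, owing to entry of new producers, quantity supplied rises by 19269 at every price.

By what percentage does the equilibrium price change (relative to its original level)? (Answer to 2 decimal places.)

Before the shock: 191580 - 4P = 3P - 68575 ⇒ 260155 = 7P ⇒ P = 37165, q = 42920.
After the shift, demand is qd = 215232 - 4P and supply is qs = 3P - 49306.
Setting them equal: 215232 - 4P = 3P - 49306 → 264538 = 7P, so P = 264538/7 ≈ 37791.1429 and q = 448472/7 ≈ 64067.4286.
%ΔP = (37791.1429 − 37165) / 37165 × 100 = +1.68%.

+1.68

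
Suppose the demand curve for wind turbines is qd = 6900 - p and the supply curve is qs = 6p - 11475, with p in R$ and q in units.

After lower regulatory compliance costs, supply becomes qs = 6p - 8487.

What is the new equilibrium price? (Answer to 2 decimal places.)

Solve the original market: 6900 - p = 6p - 11475, hence p = 2625 and q = 4275.
The new curves are qd = 6900 - p (demand) and qs = 6p - 8487 (supply).
Setting them equal: 6900 - p = 6p - 8487 → 15387 = 7p, so p = 15387/7 ≈ 2198.1429 and q = 32913/7 ≈ 4701.8571.

2198.14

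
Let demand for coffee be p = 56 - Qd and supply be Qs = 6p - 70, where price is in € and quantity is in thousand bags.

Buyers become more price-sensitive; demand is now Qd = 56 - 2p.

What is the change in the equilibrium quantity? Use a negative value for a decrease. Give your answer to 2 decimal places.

-13.50

Solve the original market: 56 - p = 6p - 70, hence p = 18 and Q = 38.
The shock moves the curves to Qd = 56 - 2p and Qs = 6p - 70.
Equate the new curves: 56 - 2p = 6p - 70, giving 126 = 8p, p = 15.75, Q = 24.5.
ΔQ = 24.5 − 38 = -13.50.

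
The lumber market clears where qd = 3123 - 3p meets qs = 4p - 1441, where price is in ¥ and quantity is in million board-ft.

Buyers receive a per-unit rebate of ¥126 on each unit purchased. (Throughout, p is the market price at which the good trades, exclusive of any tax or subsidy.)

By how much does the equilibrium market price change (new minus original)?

Initially, 3123 - 3p = 4p - 1441, so 4564 = 7p and p = 652, q = 1167.
Since buyers' out-of-pocket price is the market price minus the rebate, the effective demand curve becomes qd = 3501 - 3p.
Setting them equal: 3501 - 3p = 4p - 1441 → 4942 = 7p, so p = 706 and q = 1383.
Δp = 706 − 652 = +54.

+54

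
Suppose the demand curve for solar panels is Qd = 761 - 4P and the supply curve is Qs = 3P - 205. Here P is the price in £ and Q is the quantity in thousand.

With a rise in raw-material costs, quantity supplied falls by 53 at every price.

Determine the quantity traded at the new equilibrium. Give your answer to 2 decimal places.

178.71

Original equilibrium: 761 - 4P = 3P - 205 gives 966 = 7P, so P = 138 and Q = 209.
With the change applied: demand Qd = 761 - 4P, supply Qs = 3P - 258.
Setting them equal: 761 - 4P = 3P - 258 → 1019 = 7P, so P = 1019/7 ≈ 145.5714 and Q = 1251/7 ≈ 178.7143.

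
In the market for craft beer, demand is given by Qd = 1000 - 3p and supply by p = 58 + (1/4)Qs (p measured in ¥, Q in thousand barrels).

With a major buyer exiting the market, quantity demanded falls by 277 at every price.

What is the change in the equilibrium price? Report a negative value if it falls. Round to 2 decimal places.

Solve the original market: 1000 - 3p = 4p - 232, hence p = 176 and Q = 472.
The new curves are Qd = 723 - 3p (demand) and Qs = 4p - 232 (supply).
Setting them equal: 723 - 3p = 4p - 232 → 955 = 7p, so p = 955/7 ≈ 136.4286 and Q = 2196/7 ≈ 313.7143.
Δp = 136.4286 − 176 = -39.57.

-39.57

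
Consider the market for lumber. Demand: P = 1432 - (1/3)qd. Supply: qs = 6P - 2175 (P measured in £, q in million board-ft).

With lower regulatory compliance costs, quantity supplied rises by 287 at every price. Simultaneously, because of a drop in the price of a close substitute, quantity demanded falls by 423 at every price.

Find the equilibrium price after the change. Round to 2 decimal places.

Original equilibrium: 4296 - 3P = 6P - 2175 gives 6471 = 9P, so P = 719 and q = 2139.
With the change applied: demand qd = 3873 - 3P, supply qs = 6P - 1888.
New equilibrium: 3873 - 3P = 6P - 1888 ⇒ 5761 = 9P ⇒ P = 5761/9 ≈ 640.1111, q = 5858/3 ≈ 1952.6667.

640.11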